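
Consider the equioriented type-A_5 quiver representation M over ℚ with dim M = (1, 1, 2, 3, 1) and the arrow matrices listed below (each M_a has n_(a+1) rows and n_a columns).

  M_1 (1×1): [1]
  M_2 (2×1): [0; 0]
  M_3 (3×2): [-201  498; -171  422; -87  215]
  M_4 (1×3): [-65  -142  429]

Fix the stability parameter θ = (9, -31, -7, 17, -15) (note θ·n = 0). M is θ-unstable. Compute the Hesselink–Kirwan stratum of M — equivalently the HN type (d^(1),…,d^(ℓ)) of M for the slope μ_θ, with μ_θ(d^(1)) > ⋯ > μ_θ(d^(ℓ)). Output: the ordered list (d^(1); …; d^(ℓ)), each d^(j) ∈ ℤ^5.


Barcode: M ≅ I[1,2], I[3,4], I[3,5], I[4,4]. HN layers by μ_θ (4 steps, strictly decreasing):
  μ^(1)=17; μ^(2)=1; μ^(3)=-7; μ^(4)=-11

((0, 0, 0, 2, 0); (0, 0, 0, 1, 1); (0, 0, 2, 0, 0); (1, 1, 0, 0, 0))


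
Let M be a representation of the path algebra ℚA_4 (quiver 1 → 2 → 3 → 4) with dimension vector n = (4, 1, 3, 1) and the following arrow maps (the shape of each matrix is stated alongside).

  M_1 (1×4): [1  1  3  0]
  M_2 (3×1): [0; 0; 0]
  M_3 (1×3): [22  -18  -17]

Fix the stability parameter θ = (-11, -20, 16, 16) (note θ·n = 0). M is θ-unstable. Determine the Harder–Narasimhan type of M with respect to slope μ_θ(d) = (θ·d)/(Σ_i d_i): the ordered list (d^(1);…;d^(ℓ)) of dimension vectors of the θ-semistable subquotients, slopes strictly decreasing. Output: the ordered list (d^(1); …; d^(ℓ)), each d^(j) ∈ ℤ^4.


Interval decomposition of M: I[1,1]^3, I[1,2], I[3,3]^2, I[3,4].
HN type (ℓ=3): μ^(1)=16; μ^(2)=-11; μ^(3)=-31/2

((0, 0, 3, 1); (3, 0, 0, 0); (1, 1, 0, 0))


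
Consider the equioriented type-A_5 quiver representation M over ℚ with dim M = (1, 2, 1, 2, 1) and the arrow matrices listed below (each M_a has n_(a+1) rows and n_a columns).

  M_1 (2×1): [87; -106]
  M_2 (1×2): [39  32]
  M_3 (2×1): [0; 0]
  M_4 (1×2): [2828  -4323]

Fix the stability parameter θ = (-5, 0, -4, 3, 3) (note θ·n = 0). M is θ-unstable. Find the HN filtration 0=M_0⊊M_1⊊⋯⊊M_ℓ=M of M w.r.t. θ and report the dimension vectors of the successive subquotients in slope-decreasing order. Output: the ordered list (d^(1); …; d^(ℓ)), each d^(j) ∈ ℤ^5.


Via rank(M_{q-1}∘⋯∘M_p): M ≅ I[1,3], I[2,2], I[4,4], I[4,5].
μ_θ-semistable layers: μ^(1)=3; μ^(2)=0; μ^(3)=-2; μ^(4)=-5

((0, 0, 0, 2, 1); (0, 1, 0, 0, 0); (0, 1, 1, 0, 0); (1, 0, 0, 0, 0))


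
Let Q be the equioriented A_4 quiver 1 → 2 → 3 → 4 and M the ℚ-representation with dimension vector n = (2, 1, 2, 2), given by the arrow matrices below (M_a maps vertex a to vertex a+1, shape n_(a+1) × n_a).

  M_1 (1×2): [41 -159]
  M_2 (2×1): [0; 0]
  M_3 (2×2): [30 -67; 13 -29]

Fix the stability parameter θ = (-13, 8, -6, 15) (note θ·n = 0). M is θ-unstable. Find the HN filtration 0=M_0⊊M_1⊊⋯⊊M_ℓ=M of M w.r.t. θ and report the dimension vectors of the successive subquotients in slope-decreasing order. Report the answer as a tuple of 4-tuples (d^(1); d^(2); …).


Via rank(M_{q-1}∘⋯∘M_p): M ≅ I[1,1], I[1,2], I[3,4]^2.
μ_θ-semistable layers: μ^(1)=15; μ^(2)=8; μ^(3)=-6; μ^(4)=-13

((0, 0, 0, 2); (0, 1, 0, 0); (0, 0, 2, 0); (2, 0, 0, 0))


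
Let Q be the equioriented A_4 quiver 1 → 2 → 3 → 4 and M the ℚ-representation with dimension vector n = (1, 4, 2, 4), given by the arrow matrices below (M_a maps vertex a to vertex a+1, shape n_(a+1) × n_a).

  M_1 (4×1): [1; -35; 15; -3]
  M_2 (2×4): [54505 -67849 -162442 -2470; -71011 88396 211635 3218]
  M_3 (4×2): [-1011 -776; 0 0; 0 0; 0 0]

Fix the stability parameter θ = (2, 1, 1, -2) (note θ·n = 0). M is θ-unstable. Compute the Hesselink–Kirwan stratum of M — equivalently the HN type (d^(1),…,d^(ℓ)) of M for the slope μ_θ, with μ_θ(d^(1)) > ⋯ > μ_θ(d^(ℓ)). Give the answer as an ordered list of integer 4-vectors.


Barcode: M ≅ I[1,2], I[2,2], I[2,3], I[2,4], I[4,4]^3. HN layers by μ_θ (4 steps, strictly decreasing):
  μ^(1)=3/2; μ^(2)=1; μ^(3)=0; μ^(4)=-2

((1, 1, 0, 0); (0, 2, 1, 0); (0, 1, 1, 1); (0, 0, 0, 3))


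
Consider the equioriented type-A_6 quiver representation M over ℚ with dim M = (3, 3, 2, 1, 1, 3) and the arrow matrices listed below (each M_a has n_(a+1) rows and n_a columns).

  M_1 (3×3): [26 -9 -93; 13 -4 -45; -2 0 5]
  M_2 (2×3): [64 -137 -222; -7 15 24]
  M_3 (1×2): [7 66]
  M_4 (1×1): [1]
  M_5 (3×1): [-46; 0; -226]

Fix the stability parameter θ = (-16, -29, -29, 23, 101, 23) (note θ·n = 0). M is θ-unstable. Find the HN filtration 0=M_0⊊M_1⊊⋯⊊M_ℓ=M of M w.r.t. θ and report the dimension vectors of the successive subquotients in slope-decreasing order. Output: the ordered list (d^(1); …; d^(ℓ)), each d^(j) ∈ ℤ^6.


Interval decomposition of M: I[1,2], I[1,3], I[1,6], I[6,6]^2.
HN type (ℓ=4): μ^(1)=62; μ^(2)=23; μ^(3)=-45/2; μ^(4)=-74/3

((0, 0, 0, 0, 1, 1); (0, 0, 0, 1, 0, 2); (1, 1, 0, 0, 0, 0); (2, 2, 2, 0, 0, 0))


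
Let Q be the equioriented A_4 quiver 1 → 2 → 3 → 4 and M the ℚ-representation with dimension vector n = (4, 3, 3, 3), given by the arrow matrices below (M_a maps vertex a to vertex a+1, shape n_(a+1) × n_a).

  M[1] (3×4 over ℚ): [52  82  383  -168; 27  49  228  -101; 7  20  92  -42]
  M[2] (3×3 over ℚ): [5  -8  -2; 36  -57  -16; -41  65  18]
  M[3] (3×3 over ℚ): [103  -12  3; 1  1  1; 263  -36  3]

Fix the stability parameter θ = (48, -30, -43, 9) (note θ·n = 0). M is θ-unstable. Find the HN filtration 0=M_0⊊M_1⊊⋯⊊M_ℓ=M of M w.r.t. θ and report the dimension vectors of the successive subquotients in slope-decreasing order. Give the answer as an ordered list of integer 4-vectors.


Interval decomposition of M: I[1,1], I[1,2], I[1,3], I[1,4], I[3,4], I[4,4].
HN type (ℓ=4): μ^(1)=48; μ^(2)=9; μ^(3)=-25/3; μ^(4)=-43

((1, 0, 0, 0); (1, 1, 0, 3); (2, 2, 2, 0); (0, 0, 1, 0))


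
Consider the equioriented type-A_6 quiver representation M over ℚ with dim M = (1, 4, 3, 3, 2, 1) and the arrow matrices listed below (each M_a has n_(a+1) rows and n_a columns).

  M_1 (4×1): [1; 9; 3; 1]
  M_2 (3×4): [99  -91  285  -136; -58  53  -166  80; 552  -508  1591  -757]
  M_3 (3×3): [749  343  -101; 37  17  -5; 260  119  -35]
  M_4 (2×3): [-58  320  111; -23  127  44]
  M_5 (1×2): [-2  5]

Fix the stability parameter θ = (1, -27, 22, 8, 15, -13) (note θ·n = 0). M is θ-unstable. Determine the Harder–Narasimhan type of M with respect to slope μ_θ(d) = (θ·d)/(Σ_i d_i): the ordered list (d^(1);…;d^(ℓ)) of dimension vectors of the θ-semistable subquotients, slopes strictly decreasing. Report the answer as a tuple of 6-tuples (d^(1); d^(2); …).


Interval decomposition of M: I[1,5], I[2,2], I[2,4], I[2,6].
HN type (ℓ=4): μ^(1)=15; μ^(2)=8; μ^(3)=-13; μ^(4)=-27

((0, 0, 2, 2, 1, 0); (0, 0, 1, 1, 1, 1); (1, 1, 0, 0, 0, 0); (0, 3, 0, 0, 0, 0))


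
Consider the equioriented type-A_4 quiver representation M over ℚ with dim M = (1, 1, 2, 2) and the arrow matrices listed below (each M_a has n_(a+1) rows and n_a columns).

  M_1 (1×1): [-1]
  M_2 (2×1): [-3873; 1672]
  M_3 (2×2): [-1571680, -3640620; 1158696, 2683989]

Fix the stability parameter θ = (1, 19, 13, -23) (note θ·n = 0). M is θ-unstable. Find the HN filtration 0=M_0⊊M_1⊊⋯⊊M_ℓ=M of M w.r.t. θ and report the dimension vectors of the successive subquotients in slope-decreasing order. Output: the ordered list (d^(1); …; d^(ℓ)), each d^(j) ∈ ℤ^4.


Barcode: M ≅ I[1,3], I[3,4], I[4,4]. HN layers by μ_θ (4 steps, strictly decreasing):
  μ^(1)=16; μ^(2)=1; μ^(3)=-5; μ^(4)=-23

((0, 1, 1, 0); (1, 0, 0, 0); (0, 0, 1, 1); (0, 0, 0, 1))


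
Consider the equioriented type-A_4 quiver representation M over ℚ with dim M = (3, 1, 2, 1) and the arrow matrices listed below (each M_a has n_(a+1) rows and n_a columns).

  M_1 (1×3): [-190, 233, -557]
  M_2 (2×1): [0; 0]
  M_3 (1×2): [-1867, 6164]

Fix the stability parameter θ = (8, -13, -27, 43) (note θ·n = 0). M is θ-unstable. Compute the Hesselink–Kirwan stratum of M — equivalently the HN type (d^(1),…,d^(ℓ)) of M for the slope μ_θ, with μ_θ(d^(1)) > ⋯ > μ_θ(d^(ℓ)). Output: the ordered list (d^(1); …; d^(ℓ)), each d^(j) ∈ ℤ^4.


Via rank(M_{q-1}∘⋯∘M_p): M ≅ I[1,1]^2, I[1,2], I[3,3], I[3,4].
μ_θ-semistable layers: μ^(1)=43; μ^(2)=8; μ^(3)=-5/2; μ^(4)=-27

((0, 0, 0, 1); (2, 0, 0, 0); (1, 1, 0, 0); (0, 0, 2, 0))


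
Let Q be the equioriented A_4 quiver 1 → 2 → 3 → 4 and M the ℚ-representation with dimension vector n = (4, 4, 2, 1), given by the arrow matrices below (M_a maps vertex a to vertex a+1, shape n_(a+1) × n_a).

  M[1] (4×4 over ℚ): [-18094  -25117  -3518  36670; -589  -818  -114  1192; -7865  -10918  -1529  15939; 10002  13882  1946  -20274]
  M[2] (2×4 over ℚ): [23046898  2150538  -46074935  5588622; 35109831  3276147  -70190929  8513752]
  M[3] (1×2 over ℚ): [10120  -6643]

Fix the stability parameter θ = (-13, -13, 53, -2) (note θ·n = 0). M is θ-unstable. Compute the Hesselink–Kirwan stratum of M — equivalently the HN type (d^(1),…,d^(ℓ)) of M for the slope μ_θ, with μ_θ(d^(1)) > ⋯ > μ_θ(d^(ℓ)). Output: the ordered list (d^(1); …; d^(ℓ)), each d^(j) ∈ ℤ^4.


Interval decomposition of M: I[1,2]^2, I[1,3], I[1,4].
HN type (ℓ=3): μ^(1)=53; μ^(2)=51/2; μ^(3)=-13

((0, 0, 1, 0); (0, 0, 1, 1); (4, 4, 0, 0))


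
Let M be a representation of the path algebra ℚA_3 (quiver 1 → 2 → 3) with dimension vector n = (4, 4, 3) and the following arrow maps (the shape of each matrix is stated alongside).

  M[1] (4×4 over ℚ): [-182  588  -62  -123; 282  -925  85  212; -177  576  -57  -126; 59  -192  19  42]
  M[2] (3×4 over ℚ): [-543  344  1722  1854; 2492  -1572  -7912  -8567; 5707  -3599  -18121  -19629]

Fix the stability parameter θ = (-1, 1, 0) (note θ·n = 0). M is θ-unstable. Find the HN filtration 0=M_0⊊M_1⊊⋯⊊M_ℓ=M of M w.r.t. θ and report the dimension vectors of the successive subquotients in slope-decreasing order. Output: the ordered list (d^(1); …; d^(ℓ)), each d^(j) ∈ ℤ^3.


Via rank(M_{q-1}∘⋯∘M_p): M ≅ I[1,1], I[1,3]^3, I[2,2].
μ_θ-semistable layers: μ^(1)=1; μ^(2)=1/2; μ^(3)=-1

((0, 1, 0); (0, 3, 3); (4, 0, 0))


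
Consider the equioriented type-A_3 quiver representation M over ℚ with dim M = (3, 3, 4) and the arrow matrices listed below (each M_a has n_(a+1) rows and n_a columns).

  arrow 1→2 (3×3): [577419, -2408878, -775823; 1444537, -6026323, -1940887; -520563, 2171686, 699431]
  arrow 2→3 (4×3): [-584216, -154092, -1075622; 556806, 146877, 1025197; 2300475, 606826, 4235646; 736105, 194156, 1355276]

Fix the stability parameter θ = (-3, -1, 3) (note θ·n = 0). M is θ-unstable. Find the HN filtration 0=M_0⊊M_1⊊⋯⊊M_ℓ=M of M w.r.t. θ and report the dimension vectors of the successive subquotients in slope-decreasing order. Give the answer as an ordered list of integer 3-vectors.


Barcode: M ≅ I[1,1], I[1,3]^2, I[2,3], I[3,3]. HN layers by μ_θ (3 steps, strictly decreasing):
  μ^(1)=3; μ^(2)=-1; μ^(3)=-3

((0, 0, 4); (0, 3, 0); (3, 0, 0))


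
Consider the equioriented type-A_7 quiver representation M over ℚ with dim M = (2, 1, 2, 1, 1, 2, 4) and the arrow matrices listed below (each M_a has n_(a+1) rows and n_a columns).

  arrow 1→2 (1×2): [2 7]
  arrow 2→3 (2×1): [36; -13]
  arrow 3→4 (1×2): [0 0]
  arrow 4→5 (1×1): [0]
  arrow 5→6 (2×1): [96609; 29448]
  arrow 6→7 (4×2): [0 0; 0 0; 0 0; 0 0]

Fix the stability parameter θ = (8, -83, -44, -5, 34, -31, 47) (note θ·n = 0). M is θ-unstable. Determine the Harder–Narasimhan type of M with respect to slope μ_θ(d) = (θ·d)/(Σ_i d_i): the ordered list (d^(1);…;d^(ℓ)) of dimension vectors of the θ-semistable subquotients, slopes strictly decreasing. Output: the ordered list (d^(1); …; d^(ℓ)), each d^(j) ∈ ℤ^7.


Barcode: M ≅ I[1,1], I[1,3], I[3,3], I[4,4], I[5,6], I[6,6], I[7,7]^4. HN layers by μ_θ (7 steps, strictly decreasing):
  μ^(1)=47; μ^(2)=8; μ^(3)=3/2; μ^(4)=-5; μ^(5)=-31; μ^(6)=-119/3; μ^(7)=-44

((0, 0, 0, 0, 0, 0, 4); (1, 0, 0, 0, 0, 0, 0); (0, 0, 0, 0, 1, 1, 0); (0, 0, 0, 1, 0, 0, 0); (0, 0, 0, 0, 0, 1, 0); (1, 1, 1, 0, 0, 0, 0); (0, 0, 1, 0, 0, 0, 0))


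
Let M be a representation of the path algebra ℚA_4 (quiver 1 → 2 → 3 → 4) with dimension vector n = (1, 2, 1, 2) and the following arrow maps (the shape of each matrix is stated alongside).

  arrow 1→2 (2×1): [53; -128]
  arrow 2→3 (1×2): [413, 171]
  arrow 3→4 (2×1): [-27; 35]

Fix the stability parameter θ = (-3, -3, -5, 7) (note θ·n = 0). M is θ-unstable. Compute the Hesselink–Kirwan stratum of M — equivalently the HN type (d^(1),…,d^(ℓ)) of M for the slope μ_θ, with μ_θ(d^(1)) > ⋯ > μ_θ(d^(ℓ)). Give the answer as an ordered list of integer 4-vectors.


Interval decomposition of M: I[1,4], I[2,2], I[4,4].
HN type (ℓ=3): μ^(1)=7; μ^(2)=-3; μ^(3)=-11/3

((0, 0, 0, 2); (0, 1, 0, 0); (1, 1, 1, 0))


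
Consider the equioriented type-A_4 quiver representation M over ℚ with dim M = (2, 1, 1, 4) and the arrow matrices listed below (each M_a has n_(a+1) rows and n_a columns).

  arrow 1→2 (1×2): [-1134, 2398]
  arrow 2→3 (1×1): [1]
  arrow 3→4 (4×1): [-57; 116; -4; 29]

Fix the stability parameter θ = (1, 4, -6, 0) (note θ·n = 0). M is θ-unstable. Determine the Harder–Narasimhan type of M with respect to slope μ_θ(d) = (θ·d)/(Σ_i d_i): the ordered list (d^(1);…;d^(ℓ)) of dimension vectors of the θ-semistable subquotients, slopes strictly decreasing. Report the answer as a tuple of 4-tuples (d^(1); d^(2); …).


Interval decomposition of M: I[1,1], I[1,4], I[4,4]^3.
HN type (ℓ=3): μ^(1)=1; μ^(2)=0; μ^(3)=-1/3

((1, 0, 0, 0); (0, 0, 0, 4); (1, 1, 1, 0))


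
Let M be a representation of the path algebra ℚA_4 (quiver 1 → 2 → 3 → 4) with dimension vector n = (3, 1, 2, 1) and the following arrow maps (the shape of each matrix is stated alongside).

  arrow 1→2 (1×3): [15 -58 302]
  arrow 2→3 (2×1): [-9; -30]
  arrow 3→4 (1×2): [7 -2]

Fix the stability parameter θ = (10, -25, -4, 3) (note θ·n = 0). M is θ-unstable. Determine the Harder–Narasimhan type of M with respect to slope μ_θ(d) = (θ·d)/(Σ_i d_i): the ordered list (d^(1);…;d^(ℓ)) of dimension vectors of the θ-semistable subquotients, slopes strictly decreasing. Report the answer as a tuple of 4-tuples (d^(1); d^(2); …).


Via rank(M_{q-1}∘⋯∘M_p): M ≅ I[1,1]^2, I[1,4], I[3,3].
μ_θ-semistable layers: μ^(1)=10; μ^(2)=3; μ^(3)=-4; μ^(4)=-15/2

((2, 0, 0, 0); (0, 0, 0, 1); (0, 0, 2, 0); (1, 1, 0, 0))


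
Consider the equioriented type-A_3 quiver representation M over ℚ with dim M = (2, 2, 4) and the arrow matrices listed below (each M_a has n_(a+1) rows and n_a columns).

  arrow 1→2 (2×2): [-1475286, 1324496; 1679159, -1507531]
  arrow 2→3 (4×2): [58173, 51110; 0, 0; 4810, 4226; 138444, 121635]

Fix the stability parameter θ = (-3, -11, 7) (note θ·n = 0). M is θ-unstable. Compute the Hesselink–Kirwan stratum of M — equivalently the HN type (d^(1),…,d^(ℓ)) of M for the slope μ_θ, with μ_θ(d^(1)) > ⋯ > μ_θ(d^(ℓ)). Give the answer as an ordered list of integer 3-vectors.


Via rank(M_{q-1}∘⋯∘M_p): M ≅ I[1,3]^2, I[3,3]^2.
μ_θ-semistable layers: μ^(1)=7; μ^(2)=-7

((0, 0, 4); (2, 2, 0))


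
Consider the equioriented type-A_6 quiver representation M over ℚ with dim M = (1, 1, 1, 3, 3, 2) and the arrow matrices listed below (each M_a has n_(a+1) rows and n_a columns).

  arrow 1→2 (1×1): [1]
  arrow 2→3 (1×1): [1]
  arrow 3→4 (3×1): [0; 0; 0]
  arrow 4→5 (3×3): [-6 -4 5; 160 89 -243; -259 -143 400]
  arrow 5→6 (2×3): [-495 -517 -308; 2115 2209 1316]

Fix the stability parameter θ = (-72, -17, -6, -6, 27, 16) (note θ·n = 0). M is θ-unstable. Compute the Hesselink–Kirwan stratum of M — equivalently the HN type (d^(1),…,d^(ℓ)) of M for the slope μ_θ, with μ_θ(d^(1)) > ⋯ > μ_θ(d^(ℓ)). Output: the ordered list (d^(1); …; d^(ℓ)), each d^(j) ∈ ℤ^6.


Barcode: M ≅ I[1,3], I[4,5]^2, I[4,6], I[6,6]. HN layers by μ_θ (6 steps, strictly decreasing):
  μ^(1)=27; μ^(2)=43/2; μ^(3)=16; μ^(4)=-6; μ^(5)=-17; μ^(6)=-72

((0, 0, 0, 0, 2, 0); (0, 0, 0, 0, 1, 1); (0, 0, 0, 0, 0, 1); (0, 0, 1, 3, 0, 0); (0, 1, 0, 0, 0, 0); (1, 0, 0, 0, 0, 0))


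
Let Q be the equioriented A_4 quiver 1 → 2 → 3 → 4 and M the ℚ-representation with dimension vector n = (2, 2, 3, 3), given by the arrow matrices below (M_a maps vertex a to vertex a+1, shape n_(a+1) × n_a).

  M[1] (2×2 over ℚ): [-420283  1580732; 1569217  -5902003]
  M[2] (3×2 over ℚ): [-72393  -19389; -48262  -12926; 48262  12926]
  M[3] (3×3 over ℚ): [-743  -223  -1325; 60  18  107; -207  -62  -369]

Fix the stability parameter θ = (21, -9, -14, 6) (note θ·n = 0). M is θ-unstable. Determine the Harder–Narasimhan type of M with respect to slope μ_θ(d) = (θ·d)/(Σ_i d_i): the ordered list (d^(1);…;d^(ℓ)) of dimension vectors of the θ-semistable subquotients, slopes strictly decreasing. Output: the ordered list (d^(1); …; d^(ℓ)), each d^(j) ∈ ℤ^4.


Barcode: M ≅ I[1,2], I[1,4], I[3,4]^2. HN layers by μ_θ (3 steps, strictly decreasing):
  μ^(1)=6; μ^(2)=-2/3; μ^(3)=-14

((1, 1, 0, 3); (1, 1, 1, 0); (0, 0, 2, 0))


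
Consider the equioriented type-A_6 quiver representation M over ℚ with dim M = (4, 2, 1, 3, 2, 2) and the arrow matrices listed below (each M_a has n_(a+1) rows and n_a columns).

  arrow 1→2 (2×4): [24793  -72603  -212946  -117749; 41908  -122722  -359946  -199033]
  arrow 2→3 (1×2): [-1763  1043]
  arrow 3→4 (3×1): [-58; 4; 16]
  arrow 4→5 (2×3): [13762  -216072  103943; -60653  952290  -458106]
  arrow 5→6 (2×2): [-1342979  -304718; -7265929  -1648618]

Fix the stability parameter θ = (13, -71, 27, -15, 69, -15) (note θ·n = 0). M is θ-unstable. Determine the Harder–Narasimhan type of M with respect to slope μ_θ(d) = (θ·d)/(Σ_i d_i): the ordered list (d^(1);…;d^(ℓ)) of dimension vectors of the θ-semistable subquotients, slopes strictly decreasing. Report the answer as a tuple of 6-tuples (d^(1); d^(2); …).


Interval decomposition of M: I[1,1]^2, I[1,2], I[1,5], I[4,4], I[4,6], I[6,6].
HN type (ℓ=6): μ^(1)=69; μ^(2)=27; μ^(3)=13; μ^(4)=6; μ^(5)=-15; μ^(6)=-29

((0, 0, 0, 0, 1, 0); (0, 0, 0, 0, 1, 1); (2, 0, 0, 0, 0, 0); (0, 0, 1, 1, 0, 0); (0, 0, 0, 2, 0, 1); (2, 2, 0, 0, 0, 0))


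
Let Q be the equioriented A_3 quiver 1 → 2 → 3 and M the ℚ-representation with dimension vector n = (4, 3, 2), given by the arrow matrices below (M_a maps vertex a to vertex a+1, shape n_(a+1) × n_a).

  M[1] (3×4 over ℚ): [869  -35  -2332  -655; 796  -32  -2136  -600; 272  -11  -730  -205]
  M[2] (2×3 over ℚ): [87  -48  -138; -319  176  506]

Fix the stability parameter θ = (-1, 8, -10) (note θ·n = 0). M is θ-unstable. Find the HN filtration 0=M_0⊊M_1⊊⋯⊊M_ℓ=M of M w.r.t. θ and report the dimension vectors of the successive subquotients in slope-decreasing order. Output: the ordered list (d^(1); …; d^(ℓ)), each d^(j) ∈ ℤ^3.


Interval decomposition of M: I[1,1]^2, I[1,2], I[1,3], I[2,2], I[3,3].
HN type (ℓ=3): μ^(1)=8; μ^(2)=-1; μ^(3)=-10

((0, 2, 0); (4, 1, 1); (0, 0, 1))


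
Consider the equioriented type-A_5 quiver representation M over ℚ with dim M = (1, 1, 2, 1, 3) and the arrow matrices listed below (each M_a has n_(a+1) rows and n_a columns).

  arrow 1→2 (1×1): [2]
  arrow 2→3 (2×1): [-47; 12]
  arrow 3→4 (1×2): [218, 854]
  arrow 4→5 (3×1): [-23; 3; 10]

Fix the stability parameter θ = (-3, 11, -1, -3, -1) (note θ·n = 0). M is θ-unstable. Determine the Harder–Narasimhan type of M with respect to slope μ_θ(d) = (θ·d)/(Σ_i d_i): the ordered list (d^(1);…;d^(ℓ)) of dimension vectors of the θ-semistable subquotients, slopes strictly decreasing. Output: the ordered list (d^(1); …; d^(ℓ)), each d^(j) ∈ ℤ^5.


Via rank(M_{q-1}∘⋯∘M_p): M ≅ I[1,5], I[3,3], I[5,5]^2.
μ_θ-semistable layers: μ^(1)=3/2; μ^(2)=-1; μ^(3)=-3

((0, 1, 1, 1, 1); (0, 0, 1, 0, 2); (1, 0, 0, 0, 0))


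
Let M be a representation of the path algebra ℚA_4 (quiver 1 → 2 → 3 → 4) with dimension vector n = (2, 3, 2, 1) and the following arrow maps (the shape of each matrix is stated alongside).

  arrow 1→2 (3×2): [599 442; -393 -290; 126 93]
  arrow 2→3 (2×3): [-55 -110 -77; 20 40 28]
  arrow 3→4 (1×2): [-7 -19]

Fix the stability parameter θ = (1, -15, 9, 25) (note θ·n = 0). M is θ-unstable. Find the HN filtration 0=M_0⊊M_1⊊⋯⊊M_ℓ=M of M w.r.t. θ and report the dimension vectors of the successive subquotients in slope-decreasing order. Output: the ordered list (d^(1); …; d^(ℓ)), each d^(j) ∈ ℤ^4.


Interval decomposition of M: I[1,2], I[1,4], I[2,2], I[3,3].
HN type (ℓ=4): μ^(1)=25; μ^(2)=9; μ^(3)=-7; μ^(4)=-15

((0, 0, 0, 1); (0, 0, 2, 0); (2, 2, 0, 0); (0, 1, 0, 0))


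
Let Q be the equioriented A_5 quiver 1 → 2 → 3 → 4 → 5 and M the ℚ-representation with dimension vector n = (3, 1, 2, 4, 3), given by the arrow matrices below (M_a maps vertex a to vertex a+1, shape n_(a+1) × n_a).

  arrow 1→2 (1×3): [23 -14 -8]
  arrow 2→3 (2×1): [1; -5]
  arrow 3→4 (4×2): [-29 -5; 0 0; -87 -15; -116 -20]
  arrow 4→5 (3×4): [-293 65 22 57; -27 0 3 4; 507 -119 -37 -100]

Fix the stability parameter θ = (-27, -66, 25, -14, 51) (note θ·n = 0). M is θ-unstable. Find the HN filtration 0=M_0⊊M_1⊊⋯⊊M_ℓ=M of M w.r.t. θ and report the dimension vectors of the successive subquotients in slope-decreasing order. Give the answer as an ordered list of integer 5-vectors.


Via rank(M_{q-1}∘⋯∘M_p): M ≅ I[1,1]^2, I[1,5], I[3,3], I[4,4], I[4,5]^2.
μ_θ-semistable layers: μ^(1)=51; μ^(2)=25; μ^(3)=11/2; μ^(4)=-14; μ^(5)=-27; μ^(6)=-93/2

((0, 0, 0, 0, 3); (0, 0, 1, 0, 0); (0, 0, 1, 1, 0); (0, 0, 0, 3, 0); (2, 0, 0, 0, 0); (1, 1, 0, 0, 0))


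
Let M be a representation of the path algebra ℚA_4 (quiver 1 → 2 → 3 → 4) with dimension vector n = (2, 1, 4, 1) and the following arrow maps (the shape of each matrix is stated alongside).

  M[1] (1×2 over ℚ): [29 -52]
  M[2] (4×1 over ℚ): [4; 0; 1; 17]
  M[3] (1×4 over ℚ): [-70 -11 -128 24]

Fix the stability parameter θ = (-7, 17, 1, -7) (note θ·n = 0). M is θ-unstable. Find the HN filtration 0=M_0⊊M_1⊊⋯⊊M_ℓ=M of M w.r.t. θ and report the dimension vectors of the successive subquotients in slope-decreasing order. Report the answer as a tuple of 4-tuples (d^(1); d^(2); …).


Interval decomposition of M: I[1,1], I[1,3], I[3,3]^2, I[3,4].
HN type (ℓ=4): μ^(1)=9; μ^(2)=1; μ^(3)=-3; μ^(4)=-7

((0, 1, 1, 0); (0, 0, 2, 0); (0, 0, 1, 1); (2, 0, 0, 0))


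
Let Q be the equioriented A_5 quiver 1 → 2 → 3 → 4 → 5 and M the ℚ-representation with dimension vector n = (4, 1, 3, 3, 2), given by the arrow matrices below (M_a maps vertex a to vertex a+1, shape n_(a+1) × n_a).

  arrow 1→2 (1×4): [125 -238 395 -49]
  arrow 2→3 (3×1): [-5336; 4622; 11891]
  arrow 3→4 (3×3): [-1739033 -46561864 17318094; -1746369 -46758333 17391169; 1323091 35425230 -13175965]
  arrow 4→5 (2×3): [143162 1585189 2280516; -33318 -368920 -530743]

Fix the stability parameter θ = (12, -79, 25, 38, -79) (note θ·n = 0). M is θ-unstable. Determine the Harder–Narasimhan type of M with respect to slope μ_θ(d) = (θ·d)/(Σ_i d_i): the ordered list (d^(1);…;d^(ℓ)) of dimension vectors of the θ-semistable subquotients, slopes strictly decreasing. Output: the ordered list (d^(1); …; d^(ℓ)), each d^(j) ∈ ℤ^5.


Interval decomposition of M: I[1,1]^3, I[1,5], I[3,4], I[3,5].
HN type (ℓ=5): μ^(1)=38; μ^(2)=25; μ^(3)=12; μ^(4)=-16/3; μ^(5)=-67/2

((0, 0, 0, 1, 0); (0, 0, 1, 0, 0); (3, 0, 0, 0, 0); (0, 0, 2, 2, 2); (1, 1, 0, 0, 0))


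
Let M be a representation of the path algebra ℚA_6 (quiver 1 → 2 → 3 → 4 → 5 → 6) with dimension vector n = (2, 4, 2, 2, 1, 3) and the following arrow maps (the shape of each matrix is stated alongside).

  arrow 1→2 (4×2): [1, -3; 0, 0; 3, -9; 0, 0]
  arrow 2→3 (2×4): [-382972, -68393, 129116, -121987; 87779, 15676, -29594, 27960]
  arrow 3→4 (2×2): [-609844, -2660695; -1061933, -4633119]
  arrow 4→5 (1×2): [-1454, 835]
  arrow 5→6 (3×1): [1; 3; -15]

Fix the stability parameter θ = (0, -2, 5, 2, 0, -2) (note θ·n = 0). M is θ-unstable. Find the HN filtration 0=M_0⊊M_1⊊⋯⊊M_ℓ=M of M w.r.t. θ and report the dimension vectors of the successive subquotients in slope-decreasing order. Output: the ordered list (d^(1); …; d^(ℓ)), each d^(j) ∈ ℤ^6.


Interval decomposition of M: I[1,1], I[1,6], I[2,2]^2, I[2,4], I[6,6]^2.
HN type (ℓ=5): μ^(1)=7/2; μ^(2)=5/4; μ^(3)=0; μ^(4)=-1; μ^(5)=-2

((0, 0, 1, 1, 0, 0); (0, 0, 1, 1, 1, 1); (1, 0, 0, 0, 0, 0); (1, 1, 0, 0, 0, 0); (0, 3, 0, 0, 0, 2))


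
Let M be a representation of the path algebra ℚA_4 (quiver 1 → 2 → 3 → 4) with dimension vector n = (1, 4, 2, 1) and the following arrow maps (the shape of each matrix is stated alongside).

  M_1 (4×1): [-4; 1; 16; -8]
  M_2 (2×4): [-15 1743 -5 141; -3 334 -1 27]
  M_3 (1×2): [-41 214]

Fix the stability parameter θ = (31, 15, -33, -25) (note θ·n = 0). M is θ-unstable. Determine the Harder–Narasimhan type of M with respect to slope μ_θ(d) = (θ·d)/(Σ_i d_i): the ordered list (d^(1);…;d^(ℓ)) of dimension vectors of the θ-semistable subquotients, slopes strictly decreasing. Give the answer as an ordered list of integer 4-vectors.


Barcode: M ≅ I[1,4], I[2,2]^2, I[2,3]. HN layers by μ_θ (3 steps, strictly decreasing):
  μ^(1)=15; μ^(2)=-3; μ^(3)=-9

((0, 2, 0, 0); (1, 1, 1, 1); (0, 1, 1, 0))


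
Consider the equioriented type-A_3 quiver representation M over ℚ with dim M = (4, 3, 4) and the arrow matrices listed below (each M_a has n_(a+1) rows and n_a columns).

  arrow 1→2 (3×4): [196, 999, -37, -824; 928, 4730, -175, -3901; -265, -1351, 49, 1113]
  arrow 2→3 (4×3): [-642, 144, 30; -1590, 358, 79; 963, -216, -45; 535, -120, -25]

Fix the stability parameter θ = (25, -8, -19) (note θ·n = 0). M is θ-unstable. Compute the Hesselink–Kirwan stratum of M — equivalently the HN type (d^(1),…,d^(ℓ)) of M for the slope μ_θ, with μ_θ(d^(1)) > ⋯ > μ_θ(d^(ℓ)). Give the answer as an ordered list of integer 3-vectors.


Interval decomposition of M: I[1,1], I[1,2], I[1,3]^2, I[3,3]^2.
HN type (ℓ=4): μ^(1)=25; μ^(2)=17/2; μ^(3)=-2/3; μ^(4)=-19

((1, 0, 0); (1, 1, 0); (2, 2, 2); (0, 0, 2))


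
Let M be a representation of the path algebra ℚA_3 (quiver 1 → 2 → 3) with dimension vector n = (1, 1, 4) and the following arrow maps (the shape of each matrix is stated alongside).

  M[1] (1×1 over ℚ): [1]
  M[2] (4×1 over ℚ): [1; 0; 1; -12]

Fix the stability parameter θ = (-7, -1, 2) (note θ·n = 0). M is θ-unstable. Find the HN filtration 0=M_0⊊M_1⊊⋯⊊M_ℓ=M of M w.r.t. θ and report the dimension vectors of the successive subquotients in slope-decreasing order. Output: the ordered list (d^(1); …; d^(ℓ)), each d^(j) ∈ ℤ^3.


Via rank(M_{q-1}∘⋯∘M_p): M ≅ I[1,3], I[3,3]^3.
μ_θ-semistable layers: μ^(1)=2; μ^(2)=-1; μ^(3)=-7

((0, 0, 4); (0, 1, 0); (1, 0, 0))


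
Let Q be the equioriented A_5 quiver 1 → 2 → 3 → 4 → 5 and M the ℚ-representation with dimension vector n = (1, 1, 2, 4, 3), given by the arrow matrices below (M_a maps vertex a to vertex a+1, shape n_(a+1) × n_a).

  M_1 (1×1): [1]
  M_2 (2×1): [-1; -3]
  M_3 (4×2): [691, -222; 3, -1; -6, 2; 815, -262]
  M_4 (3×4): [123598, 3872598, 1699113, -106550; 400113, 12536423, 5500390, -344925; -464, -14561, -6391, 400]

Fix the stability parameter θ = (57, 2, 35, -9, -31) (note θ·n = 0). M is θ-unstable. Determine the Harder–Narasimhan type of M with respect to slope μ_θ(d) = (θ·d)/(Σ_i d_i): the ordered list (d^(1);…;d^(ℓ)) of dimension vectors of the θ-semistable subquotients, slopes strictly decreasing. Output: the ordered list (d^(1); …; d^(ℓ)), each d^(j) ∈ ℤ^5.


Barcode: M ≅ I[1,4], I[3,5], I[4,5]^2. HN layers by μ_θ (3 steps, strictly decreasing):
  μ^(1)=85/4; μ^(2)=-5/3; μ^(3)=-20

((1, 1, 1, 1, 0); (0, 0, 1, 1, 1); (0, 0, 0, 2, 2))


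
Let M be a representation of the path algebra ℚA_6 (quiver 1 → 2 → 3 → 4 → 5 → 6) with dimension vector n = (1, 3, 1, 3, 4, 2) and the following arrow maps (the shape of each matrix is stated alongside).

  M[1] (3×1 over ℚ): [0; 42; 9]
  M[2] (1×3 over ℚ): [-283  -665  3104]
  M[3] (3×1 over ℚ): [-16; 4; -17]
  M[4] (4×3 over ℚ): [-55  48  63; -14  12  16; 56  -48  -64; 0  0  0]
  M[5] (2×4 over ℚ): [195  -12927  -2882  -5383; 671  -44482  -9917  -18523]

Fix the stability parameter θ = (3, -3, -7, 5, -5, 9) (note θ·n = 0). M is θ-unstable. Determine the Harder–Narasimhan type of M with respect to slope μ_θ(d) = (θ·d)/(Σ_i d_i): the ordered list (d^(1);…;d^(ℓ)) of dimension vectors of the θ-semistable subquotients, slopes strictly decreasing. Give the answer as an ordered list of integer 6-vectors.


Interval decomposition of M: I[1,6], I[2,2]^2, I[4,4], I[4,6], I[5,5]^2.
HN type (ℓ=6): μ^(1)=9; μ^(2)=5; μ^(3)=0; μ^(4)=-7/3; μ^(5)=-3; μ^(6)=-5

((0, 0, 0, 0, 0, 2); (0, 0, 0, 1, 0, 0); (0, 0, 0, 2, 2, 0); (1, 1, 1, 0, 0, 0); (0, 2, 0, 0, 0, 0); (0, 0, 0, 0, 2, 0))


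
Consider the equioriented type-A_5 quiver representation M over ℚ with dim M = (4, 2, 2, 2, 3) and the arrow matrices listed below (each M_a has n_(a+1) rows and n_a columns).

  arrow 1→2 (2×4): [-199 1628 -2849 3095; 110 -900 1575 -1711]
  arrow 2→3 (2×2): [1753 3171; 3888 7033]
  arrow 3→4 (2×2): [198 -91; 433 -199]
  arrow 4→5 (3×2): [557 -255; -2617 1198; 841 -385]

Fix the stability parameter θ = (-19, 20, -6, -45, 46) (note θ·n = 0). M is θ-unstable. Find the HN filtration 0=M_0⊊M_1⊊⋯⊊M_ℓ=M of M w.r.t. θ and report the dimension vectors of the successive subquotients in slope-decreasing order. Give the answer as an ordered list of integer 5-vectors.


Via rank(M_{q-1}∘⋯∘M_p): M ≅ I[1,1]^2, I[1,5]^2, I[5,5].
μ_θ-semistable layers: μ^(1)=46; μ^(2)=-31/3; μ^(3)=-19

((0, 0, 0, 0, 3); (0, 2, 2, 2, 0); (4, 0, 0, 0, 0))


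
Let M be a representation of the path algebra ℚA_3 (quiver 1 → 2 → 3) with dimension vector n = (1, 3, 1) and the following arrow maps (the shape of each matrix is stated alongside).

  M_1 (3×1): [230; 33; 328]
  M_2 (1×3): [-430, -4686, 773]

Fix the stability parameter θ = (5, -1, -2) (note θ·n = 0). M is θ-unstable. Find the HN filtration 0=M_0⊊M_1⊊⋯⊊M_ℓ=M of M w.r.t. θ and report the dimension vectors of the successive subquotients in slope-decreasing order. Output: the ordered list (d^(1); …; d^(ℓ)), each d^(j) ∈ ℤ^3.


Barcode: M ≅ I[1,3], I[2,2]^2. HN layers by μ_θ (2 steps, strictly decreasing):
  μ^(1)=2/3; μ^(2)=-1

((1, 1, 1); (0, 2, 0))


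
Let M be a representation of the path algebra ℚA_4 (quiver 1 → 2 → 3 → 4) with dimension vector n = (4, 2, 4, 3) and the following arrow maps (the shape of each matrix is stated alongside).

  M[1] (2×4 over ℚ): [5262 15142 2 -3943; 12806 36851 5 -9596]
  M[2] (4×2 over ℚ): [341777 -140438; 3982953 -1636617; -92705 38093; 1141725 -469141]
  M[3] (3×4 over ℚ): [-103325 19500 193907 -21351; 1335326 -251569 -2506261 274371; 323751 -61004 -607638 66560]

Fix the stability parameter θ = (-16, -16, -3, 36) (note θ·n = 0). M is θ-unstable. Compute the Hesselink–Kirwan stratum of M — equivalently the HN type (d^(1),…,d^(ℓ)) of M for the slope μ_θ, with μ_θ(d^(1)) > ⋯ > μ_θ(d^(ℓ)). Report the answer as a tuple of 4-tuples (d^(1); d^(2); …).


Via rank(M_{q-1}∘⋯∘M_p): M ≅ I[1,1]^2, I[1,4]^2, I[3,3], I[3,4].
μ_θ-semistable layers: μ^(1)=36; μ^(2)=-3; μ^(3)=-16

((0, 0, 0, 3); (0, 0, 4, 0); (4, 2, 0, 0))


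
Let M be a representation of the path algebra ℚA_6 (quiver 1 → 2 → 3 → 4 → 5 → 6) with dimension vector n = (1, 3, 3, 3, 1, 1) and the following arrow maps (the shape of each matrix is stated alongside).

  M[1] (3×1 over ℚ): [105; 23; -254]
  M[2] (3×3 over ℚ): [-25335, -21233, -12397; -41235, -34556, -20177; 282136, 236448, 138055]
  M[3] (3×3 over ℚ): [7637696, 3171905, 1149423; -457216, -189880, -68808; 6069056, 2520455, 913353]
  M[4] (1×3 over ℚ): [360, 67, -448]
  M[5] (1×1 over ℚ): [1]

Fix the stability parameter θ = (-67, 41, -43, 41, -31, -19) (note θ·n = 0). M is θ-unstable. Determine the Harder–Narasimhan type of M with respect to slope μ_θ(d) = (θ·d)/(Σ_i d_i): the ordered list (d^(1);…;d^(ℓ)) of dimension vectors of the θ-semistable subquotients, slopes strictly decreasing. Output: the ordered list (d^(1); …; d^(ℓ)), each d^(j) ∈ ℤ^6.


Interval decomposition of M: I[1,4], I[2,3]^2, I[4,4], I[4,6].
HN type (ℓ=4): μ^(1)=41; μ^(2)=-1; μ^(3)=-3; μ^(4)=-67

((0, 0, 0, 2, 0, 0); (0, 3, 3, 0, 0, 0); (0, 0, 0, 1, 1, 1); (1, 0, 0, 0, 0, 0))


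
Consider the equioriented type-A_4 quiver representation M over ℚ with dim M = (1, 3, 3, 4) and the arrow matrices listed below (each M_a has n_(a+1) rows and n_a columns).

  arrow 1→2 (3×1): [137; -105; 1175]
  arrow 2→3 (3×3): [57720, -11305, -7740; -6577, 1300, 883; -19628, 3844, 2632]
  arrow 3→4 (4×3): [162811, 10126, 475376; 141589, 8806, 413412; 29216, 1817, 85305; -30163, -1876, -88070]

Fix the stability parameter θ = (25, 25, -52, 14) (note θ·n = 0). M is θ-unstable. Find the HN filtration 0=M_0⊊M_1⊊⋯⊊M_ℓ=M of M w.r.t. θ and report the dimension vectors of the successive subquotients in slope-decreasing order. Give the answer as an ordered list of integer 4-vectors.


Barcode: M ≅ I[1,4], I[2,3], I[2,4], I[4,4]^2. HN layers by μ_θ (3 steps, strictly decreasing):
  μ^(1)=14; μ^(2)=-2/3; μ^(3)=-27/2

((0, 0, 0, 4); (1, 1, 1, 0); (0, 2, 2, 0))


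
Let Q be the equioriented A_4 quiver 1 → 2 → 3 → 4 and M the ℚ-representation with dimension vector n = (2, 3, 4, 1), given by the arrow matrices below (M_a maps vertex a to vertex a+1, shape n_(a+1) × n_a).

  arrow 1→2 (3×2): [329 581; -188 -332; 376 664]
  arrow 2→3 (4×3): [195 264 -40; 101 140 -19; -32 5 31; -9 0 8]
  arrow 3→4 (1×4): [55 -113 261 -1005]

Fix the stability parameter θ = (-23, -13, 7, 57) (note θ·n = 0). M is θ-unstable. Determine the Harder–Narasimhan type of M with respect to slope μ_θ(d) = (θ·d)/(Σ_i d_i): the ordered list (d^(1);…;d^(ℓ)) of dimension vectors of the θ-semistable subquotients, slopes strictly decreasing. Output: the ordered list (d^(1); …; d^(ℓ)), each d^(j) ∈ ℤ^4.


Barcode: M ≅ I[1,1], I[1,4], I[2,3]^2, I[3,3]. HN layers by μ_θ (4 steps, strictly decreasing):
  μ^(1)=57; μ^(2)=7; μ^(3)=-13; μ^(4)=-23

((0, 0, 0, 1); (0, 0, 4, 0); (0, 3, 0, 0); (2, 0, 0, 0))


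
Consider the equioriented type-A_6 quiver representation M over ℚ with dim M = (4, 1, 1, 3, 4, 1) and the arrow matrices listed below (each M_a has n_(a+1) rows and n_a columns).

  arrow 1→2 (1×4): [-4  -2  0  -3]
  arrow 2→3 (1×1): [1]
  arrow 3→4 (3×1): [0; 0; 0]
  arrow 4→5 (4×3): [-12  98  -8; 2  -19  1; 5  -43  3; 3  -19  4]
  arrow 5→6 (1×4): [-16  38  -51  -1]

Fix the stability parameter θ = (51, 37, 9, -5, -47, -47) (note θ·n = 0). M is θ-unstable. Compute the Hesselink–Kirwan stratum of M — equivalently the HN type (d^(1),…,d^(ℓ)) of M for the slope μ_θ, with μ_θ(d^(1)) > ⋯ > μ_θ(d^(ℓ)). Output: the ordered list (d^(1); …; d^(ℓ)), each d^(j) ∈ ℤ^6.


Barcode: M ≅ I[1,1]^3, I[1,3], I[4,5]^2, I[4,6], I[5,5]. HN layers by μ_θ (5 steps, strictly decreasing):
  μ^(1)=51; μ^(2)=97/3; μ^(3)=-26; μ^(4)=-33; μ^(5)=-47

((3, 0, 0, 0, 0, 0); (1, 1, 1, 0, 0, 0); (0, 0, 0, 2, 2, 0); (0, 0, 0, 1, 1, 1); (0, 0, 0, 0, 1, 0))


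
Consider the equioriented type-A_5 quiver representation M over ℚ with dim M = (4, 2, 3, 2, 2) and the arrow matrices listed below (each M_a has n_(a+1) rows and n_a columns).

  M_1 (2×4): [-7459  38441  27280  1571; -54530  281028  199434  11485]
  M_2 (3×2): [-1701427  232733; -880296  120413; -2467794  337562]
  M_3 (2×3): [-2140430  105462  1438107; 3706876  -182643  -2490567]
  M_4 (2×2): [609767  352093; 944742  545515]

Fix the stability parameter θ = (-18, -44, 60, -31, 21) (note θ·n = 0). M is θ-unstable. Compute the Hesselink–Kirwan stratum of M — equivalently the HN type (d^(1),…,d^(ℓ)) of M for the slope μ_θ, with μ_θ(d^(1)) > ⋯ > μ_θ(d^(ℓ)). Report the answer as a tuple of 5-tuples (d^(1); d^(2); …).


Via rank(M_{q-1}∘⋯∘M_p): M ≅ I[1,1]^2, I[1,3], I[1,5], I[3,5].
μ_θ-semistable layers: μ^(1)=60; μ^(2)=21; μ^(3)=29/2; μ^(4)=-18; μ^(5)=-31

((0, 0, 1, 0, 0); (0, 0, 0, 0, 2); (0, 0, 2, 2, 0); (2, 0, 0, 0, 0); (2, 2, 0, 0, 0))


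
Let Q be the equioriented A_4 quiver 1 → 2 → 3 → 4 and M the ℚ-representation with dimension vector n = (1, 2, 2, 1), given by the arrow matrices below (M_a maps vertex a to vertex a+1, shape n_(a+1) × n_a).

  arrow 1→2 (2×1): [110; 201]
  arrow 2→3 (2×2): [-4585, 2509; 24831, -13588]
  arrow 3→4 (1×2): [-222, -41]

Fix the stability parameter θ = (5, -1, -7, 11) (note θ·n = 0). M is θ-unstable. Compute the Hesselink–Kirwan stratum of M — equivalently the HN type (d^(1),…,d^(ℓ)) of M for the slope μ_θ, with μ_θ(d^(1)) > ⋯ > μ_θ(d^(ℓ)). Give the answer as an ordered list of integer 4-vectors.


Interval decomposition of M: I[1,3], I[2,4].
HN type (ℓ=3): μ^(1)=11; μ^(2)=-1; μ^(3)=-4

((0, 0, 0, 1); (1, 1, 1, 0); (0, 1, 1, 0))


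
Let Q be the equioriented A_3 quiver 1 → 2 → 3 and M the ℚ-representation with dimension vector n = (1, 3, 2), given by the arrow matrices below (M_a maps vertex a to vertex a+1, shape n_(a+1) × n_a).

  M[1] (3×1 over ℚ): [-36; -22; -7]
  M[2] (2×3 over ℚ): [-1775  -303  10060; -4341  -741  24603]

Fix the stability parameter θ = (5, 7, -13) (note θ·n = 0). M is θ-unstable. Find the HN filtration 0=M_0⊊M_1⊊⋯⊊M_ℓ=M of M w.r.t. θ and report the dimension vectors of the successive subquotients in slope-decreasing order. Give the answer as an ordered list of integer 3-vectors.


Barcode: M ≅ I[1,3], I[2,2], I[2,3]. HN layers by μ_θ (3 steps, strictly decreasing):
  μ^(1)=7; μ^(2)=-1/3; μ^(3)=-3

((0, 1, 0); (1, 1, 1); (0, 1, 1))


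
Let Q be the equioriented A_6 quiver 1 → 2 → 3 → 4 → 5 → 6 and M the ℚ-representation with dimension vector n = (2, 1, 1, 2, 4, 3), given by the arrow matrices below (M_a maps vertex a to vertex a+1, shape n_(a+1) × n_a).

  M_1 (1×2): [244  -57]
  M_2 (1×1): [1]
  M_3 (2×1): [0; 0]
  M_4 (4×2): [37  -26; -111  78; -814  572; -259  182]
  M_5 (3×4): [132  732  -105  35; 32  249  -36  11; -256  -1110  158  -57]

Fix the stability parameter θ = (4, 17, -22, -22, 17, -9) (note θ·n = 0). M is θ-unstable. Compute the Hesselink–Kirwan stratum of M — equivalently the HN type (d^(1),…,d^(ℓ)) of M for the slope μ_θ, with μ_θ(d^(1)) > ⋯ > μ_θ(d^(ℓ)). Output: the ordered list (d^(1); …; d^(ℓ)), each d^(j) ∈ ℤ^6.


Interval decomposition of M: I[1,1], I[1,3], I[4,4], I[4,6], I[5,5], I[5,6]^2.
HN type (ℓ=4): μ^(1)=17; μ^(2)=4; μ^(3)=-1/3; μ^(4)=-22

((0, 0, 0, 0, 1, 0); (1, 0, 0, 0, 3, 3); (1, 1, 1, 0, 0, 0); (0, 0, 0, 2, 0, 0))


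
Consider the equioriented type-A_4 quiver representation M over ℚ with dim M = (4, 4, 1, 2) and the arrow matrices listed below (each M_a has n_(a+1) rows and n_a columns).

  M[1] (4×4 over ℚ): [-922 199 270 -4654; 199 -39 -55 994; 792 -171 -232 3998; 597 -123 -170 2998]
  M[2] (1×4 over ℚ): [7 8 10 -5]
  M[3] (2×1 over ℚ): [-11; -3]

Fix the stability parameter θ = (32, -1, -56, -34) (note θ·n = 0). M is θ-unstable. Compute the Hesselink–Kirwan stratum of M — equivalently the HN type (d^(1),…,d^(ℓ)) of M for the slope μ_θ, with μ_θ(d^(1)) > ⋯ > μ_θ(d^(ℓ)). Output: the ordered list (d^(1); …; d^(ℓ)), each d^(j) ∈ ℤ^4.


Barcode: M ≅ I[1,1], I[1,2]^2, I[1,4], I[2,2], I[4,4]. HN layers by μ_θ (5 steps, strictly decreasing):
  μ^(1)=32; μ^(2)=31/2; μ^(3)=-1; μ^(4)=-59/4; μ^(5)=-34

((1, 0, 0, 0); (2, 2, 0, 0); (0, 1, 0, 0); (1, 1, 1, 1); (0, 0, 0, 1))
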